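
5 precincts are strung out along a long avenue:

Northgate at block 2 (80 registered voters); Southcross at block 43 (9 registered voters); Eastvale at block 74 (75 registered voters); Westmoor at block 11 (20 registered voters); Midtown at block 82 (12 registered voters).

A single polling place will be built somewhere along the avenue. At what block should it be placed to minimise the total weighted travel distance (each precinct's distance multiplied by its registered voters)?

x = 11

For a sum of weighted absolute distances on a line, the optimum is the weighted median (not the mean). Total weight W = 196; half-weight = 98.
Sort by position and accumulate weight:
  block 2 (Northgate, w=80) → cum 80
  block 11 (Westmoor, w=20) → cum 100  ≥ 98 → median here
  block 43 (Southcross, w=9) → cum 109
  block 74 (Eastvale, w=75) → cum 184
  block 82 (Midtown, w=12) → cum 196
Optimal location: block 11.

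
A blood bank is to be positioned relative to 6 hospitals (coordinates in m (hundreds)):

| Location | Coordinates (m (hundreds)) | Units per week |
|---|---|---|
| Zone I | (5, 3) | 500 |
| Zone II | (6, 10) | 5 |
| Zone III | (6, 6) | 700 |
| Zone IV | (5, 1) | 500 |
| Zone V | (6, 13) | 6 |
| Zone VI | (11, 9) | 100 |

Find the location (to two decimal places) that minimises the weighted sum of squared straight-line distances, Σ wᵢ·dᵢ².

The minimiser of Σwᵢ‖p−pᵢ‖² is the weighted centroid p* = (Σwᵢpᵢ)/(Σwᵢ).
Σwᵢ = 1811.
Σwᵢxᵢ = 500·5 + 5·6 + 700·6 + 500·5 + 6·6 + 100·11 = 10366.
Σwᵢyᵢ = 500·3 + 5·10 + 700·6 + 500·1 + 6·13 + 100·9 = 7228.
x* = 10366/1811 = 5.72, y* = 7228/1811 = 3.99.

(5.72, 3.99)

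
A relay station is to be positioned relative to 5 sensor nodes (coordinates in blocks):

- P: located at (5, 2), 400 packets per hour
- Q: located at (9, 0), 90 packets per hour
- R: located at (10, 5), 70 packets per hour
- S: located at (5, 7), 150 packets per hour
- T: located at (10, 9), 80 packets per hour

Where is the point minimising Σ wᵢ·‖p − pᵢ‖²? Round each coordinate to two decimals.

The minimiser of Σwᵢ‖p−pᵢ‖² is the weighted centroid p* = (Σwᵢpᵢ)/(Σwᵢ).
Σwᵢ = 790.
Σwᵢxᵢ = 400·5 + 90·9 + 70·10 + 150·5 + 80·10 = 5060.
Σwᵢyᵢ = 400·2 + 90·0 + 70·5 + 150·7 + 80·9 = 2920.
x* = 5060/790 = 6.41, y* = 2920/790 = 3.70.

(6.41, 3.70)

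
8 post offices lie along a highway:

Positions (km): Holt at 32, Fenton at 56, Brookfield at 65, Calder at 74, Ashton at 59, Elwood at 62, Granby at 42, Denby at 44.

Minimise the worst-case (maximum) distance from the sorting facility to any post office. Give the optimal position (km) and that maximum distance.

The 1-center on a line is the midpoint of the two extreme points: leftmost at 32, rightmost at 74.
Optimal location = (32 + 74)/2 = 53; maximum distance = (74 − 32)/2 = 21.

location 53, max distance 21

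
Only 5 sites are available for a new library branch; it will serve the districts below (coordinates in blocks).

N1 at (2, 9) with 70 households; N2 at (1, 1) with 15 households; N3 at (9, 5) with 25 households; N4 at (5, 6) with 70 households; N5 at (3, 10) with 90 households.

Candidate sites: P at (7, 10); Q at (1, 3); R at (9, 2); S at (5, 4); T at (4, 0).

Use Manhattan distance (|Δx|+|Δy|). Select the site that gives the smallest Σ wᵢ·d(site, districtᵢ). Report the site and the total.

P, total 1600 blocks

Total weighted distance at each candidate:
  P (7, 10): total = 1600
  Q (1, 3): total = 2070
  R (9, 2): total = 3010
  S (5, 4): total = 1650
  T (4, 0): total = 2560
Minimum is at P with total 1600 blocks.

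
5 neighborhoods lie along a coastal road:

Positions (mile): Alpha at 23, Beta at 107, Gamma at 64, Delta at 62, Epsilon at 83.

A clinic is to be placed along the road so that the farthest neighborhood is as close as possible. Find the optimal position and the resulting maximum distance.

The 1-center on a line is the midpoint of the two extreme points: leftmost at 23, rightmost at 107.
Optimal location = (23 + 107)/2 = 65; maximum distance = (107 − 23)/2 = 42.

location 65, max distance 42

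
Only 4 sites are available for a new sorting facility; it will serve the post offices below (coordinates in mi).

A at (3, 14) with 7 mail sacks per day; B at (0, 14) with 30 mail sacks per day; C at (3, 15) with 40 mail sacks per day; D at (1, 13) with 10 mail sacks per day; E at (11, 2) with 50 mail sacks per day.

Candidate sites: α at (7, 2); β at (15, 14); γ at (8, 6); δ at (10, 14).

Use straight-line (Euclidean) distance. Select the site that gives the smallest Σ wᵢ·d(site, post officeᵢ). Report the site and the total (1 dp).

Total weighted distance at each candidate:
  α (7, 2): total = 1374.7
  β (15, 14): total = 1788.5
  γ (8, 6): total = 1166.3
  δ (10, 14): total = 1324.5
Minimum is at γ with total 1166.3 mi.

γ, total 1166.3 mi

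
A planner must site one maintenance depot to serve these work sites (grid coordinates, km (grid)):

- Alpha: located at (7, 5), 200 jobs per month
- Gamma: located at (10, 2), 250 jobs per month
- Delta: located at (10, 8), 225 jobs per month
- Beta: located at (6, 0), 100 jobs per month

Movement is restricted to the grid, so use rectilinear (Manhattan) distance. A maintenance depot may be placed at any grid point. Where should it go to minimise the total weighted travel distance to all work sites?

(10, 5)

Manhattan distance separates: Σwᵢ(|x−xᵢ|+|y−yᵢ|) = Σwᵢ|x−xᵢ| + Σwᵢ|y−yᵢ|, so x and y are optimised independently as 1-D weighted medians.
Total weight W = 775; half = 387.5.
x-coordinate, sorted with cumulative weight:
  x=6 (Beta, w=100) cum 100
  x=7 (Alpha, w=200) cum 300
  x=10 (Gamma, w=250) cum 550  ← median
  x=10 (Delta, w=225) cum 775
⇒ x* = 10
y-coordinate, sorted with cumulative weight:
  y=0 (Beta, w=100) cum 100
  y=2 (Gamma, w=250) cum 350
  y=5 (Alpha, w=200) cum 550  ← median
  y=8 (Delta, w=225) cum 775
⇒ y* = 5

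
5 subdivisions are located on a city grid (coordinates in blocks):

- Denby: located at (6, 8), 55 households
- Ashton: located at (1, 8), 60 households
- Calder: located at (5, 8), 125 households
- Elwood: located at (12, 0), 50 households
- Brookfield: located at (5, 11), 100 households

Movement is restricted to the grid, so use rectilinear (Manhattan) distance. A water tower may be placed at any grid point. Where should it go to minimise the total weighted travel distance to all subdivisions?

(5, 8)

Manhattan distance separates: Σwᵢ(|x−xᵢ|+|y−yᵢ|) = Σwᵢ|x−xᵢ| + Σwᵢ|y−yᵢ|, so x and y are optimised independently as 1-D weighted medians.
Total weight W = 390; half = 195.
x-coordinate, sorted with cumulative weight:
  x=1 (Ashton, w=60) cum 60
  x=5 (Calder, w=125) cum 185
  x=5 (Brookfield, w=100) cum 285  ← median
  x=6 (Denby, w=55) cum 340
  x=12 (Elwood, w=50) cum 390
⇒ x* = 5
y-coordinate, sorted with cumulative weight:
  y=0 (Elwood, w=50) cum 50
  y=8 (Denby, w=55) cum 105
  y=8 (Ashton, w=60) cum 165
  y=8 (Calder, w=125) cum 290  ← median
  y=11 (Brookfield, w=100) cum 390
⇒ y* = 8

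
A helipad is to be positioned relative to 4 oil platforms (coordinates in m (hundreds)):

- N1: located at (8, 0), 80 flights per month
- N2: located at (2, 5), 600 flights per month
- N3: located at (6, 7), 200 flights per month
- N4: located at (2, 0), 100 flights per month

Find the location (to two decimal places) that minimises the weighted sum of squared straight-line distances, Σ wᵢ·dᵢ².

The minimiser of Σwᵢ‖p−pᵢ‖² is the weighted centroid p* = (Σwᵢpᵢ)/(Σwᵢ).
Σwᵢ = 980.
Σwᵢxᵢ = 80·8 + 600·2 + 200·6 + 100·2 = 3240.
Σwᵢyᵢ = 80·0 + 600·5 + 200·7 + 100·0 = 4400.
x* = 3240/980 = 3.31, y* = 4400/980 = 4.49.

(3.31, 4.49)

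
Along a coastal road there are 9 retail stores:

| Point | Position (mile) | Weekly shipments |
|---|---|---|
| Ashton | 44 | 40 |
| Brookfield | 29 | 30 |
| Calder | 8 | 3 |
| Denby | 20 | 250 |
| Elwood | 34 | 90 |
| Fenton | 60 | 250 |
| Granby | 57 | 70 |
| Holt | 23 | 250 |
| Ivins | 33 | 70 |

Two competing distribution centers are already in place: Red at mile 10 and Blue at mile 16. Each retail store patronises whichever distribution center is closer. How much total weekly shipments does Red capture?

3

The indifferent point is the midpoint (10+16)/2 = 13; retail stores left of it (closer to Red at 10) go to Red, those right go to Blue.
  Calder at 8 (w=3) → Red
  Denby at 20 (w=250) → Blue
  Holt at 23 (w=250) → Blue
  Brookfield at 29 (w=30) → Blue
  Ivins at 33 (w=70) → Blue
  Elwood at 34 (w=90) → Blue
  Ashton at 44 (w=40) → Blue
  Granby at 57 (w=70) → Blue
  Fenton at 60 (w=250) → Blue
Red captures 3; Blue captures 1050.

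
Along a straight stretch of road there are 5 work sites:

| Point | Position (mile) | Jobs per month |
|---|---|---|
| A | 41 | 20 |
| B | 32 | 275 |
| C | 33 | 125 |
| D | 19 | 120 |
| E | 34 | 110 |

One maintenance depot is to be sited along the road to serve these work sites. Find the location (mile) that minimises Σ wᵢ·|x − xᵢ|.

For a sum of weighted absolute distances on a line, the optimum is the weighted median (not the mean). Total weight W = 650; half-weight = 325.
Sort by position and accumulate weight:
  mile 19 (D, w=120) → cum 120
  mile 32 (B, w=275) → cum 395  ≥ 325 → median here
  mile 33 (C, w=125) → cum 520
  mile 34 (E, w=110) → cum 630
  mile 41 (A, w=20) → cum 650
Optimal location: mile 32.

x = 32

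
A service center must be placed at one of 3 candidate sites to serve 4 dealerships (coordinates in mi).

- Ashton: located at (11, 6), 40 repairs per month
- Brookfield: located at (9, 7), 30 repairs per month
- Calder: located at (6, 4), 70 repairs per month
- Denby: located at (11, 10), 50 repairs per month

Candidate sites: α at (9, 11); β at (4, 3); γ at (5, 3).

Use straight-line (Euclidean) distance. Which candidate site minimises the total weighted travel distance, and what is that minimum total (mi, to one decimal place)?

α, total 980.3 mi

Total weighted distance at each candidate:
  α (9, 11): total = 980.3
  β (4, 3): total = 1148.2
  γ (5, 3): total = 998.0
Minimum is at α with total 980.3 mi.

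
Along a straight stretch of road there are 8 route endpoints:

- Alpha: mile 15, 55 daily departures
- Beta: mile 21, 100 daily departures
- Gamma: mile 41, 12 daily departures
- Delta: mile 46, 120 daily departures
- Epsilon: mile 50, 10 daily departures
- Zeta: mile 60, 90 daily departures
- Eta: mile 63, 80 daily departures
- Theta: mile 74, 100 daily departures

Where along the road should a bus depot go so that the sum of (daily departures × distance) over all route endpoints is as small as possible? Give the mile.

For a sum of weighted absolute distances on a line, the optimum is the weighted median (not the mean). Total weight W = 567; half-weight = 283.5.
Sort by position and accumulate weight:
  mile 15 (Alpha, w=55) → cum 55
  mile 21 (Beta, w=100) → cum 155
  mile 41 (Gamma, w=12) → cum 167
  mile 46 (Delta, w=120) → cum 287  ≥ 283.5 → median here
  mile 50 (Epsilon, w=10) → cum 297
  mile 60 (Zeta, w=90) → cum 387
  mile 63 (Eta, w=80) → cum 467
  mile 74 (Theta, w=100) → cum 567
Optimal location: mile 46.

x = 46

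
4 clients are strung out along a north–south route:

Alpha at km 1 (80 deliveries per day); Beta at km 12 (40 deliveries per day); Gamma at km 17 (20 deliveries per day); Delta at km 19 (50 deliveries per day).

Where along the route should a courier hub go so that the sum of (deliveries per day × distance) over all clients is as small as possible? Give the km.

x = 12

For a sum of weighted absolute distances on a line, the optimum is the weighted median (not the mean). Total weight W = 190; half-weight = 95.
Sort by position and accumulate weight:
  km 1 (Alpha, w=80) → cum 80
  km 12 (Beta, w=40) → cum 120  ≥ 95 → median here
  km 17 (Gamma, w=20) → cum 140
  km 19 (Delta, w=50) → cum 190
Optimal location: km 12.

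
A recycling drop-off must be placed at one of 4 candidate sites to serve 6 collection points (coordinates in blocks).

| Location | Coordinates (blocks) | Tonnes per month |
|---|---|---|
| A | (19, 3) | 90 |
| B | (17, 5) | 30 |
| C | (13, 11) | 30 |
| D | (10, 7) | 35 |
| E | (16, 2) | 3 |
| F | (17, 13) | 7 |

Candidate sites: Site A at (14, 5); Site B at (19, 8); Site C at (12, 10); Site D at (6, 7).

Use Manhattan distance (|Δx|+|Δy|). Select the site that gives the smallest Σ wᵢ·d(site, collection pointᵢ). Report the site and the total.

Total weighted distance at each candidate:
  Site A (14, 5): total = 1232
  Site B (19, 8): total = 1296
  Site C (12, 10): total = 1887
  Site D (6, 7): total = 2554
Minimum is at Site A with total 1232 blocks.

Site A, total 1232 blocks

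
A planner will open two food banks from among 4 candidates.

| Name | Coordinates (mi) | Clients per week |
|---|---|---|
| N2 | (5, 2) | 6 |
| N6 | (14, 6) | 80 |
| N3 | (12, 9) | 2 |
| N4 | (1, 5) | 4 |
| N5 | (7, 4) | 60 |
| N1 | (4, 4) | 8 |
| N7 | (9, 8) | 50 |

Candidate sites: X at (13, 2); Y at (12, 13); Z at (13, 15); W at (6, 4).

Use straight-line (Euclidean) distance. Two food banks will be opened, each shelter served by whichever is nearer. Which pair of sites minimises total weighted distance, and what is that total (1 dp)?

Evaluate every pair (each demand assigned to the nearer of the two):
  {X, W}: total = 703.8
  {Y, W}: total = 950.2
  {Z, W}: total = 1031.7
  {X, Y}: total = 1180.1
  {X, Z}: total = 1253.3
  {Y, Z}: total = 1728.7
Best pair: {X, W} with total 703.8.

{X, W}, total 703.8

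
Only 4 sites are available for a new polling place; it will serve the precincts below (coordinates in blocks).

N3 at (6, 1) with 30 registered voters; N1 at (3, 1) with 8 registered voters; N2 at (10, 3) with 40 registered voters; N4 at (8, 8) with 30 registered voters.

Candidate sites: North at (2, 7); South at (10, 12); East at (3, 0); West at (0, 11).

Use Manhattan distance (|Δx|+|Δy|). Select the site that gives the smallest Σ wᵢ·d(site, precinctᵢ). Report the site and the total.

East, total 918 blocks

Total weighted distance at each candidate:
  North (2, 7): total = 1046
  South (10, 12): total = 1134
  East (3, 0): total = 918
  West (0, 11): total = 1634
Minimum is at East with total 918 blocks.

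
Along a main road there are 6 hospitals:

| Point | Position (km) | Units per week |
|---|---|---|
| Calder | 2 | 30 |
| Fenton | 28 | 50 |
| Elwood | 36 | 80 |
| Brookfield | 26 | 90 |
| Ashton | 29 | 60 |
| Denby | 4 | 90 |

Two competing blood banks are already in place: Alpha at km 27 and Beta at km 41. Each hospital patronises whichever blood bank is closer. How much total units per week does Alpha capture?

The indifferent point is the midpoint (27+41)/2 = 34; hospitals left of it (closer to Alpha at 27) go to Alpha, those right go to Beta.
  Calder at 2 (w=30) → Alpha
  Denby at 4 (w=90) → Alpha
  Brookfield at 26 (w=90) → Alpha
  Fenton at 28 (w=50) → Alpha
  Ashton at 29 (w=60) → Alpha
  Elwood at 36 (w=80) → Beta
Alpha captures 320; Beta captures 80.

320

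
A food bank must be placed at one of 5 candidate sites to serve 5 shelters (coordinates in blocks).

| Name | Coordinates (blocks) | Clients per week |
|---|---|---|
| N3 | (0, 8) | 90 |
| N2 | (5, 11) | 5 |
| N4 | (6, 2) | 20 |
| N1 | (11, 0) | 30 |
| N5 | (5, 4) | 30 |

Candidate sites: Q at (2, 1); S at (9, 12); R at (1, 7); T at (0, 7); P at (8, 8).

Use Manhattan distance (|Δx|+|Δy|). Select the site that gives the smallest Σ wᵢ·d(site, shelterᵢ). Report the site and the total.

Total weighted distance at each candidate:
  Q (2, 1): total = 1455
  S (9, 12): total = 2235
  R (1, 7): total = 1140
  T (0, 7): total = 1135
  P (8, 8): total = 1450
Minimum is at T with total 1135 blocks.

T, total 1135 blocks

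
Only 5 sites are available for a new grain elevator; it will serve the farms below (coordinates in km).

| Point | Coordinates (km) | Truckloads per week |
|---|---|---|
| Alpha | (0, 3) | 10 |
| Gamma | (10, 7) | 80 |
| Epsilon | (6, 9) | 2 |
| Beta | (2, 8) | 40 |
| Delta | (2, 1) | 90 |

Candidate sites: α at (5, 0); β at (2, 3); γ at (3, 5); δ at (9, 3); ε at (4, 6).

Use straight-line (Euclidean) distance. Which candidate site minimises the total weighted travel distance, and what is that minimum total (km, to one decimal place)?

γ, total 1126.0 km

Total weighted distance at each candidate:
  α (5, 0): total = 1391.0
  β (2, 3): total = 1130.0
  γ (3, 5): total = 1126.0
  δ (9, 3): total = 1432.6
  ε (4, 6): total = 1141.6
Minimum is at γ with total 1126.0 km.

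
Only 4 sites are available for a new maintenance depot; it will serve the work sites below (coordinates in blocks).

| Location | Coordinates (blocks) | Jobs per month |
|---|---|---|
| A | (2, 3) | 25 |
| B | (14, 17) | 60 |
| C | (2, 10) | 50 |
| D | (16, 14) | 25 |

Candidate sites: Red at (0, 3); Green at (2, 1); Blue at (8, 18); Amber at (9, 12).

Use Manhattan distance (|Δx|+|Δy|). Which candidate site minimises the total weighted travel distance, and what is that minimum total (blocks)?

Total weighted distance at each candidate:
  Red (0, 3): total = 2855
  Green (2, 1): total = 2855
  Blue (8, 18): total = 1945
  Amber (9, 12): total = 1675
Minimum is at Amber with total 1675 blocks.

Amber, total 1675 blocks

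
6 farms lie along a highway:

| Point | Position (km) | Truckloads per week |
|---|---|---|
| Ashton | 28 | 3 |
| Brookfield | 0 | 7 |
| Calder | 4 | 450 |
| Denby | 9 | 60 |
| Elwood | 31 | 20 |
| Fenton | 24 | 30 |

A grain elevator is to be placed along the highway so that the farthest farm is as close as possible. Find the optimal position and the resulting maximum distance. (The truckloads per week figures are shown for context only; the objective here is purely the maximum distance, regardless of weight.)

location 15.5, max distance 15.5

The 1-center on a line is the midpoint of the two extreme points: leftmost at 0, rightmost at 31.
Optimal location = (0 + 31)/2 = 15.5; maximum distance = (31 − 0)/2 = 15.5.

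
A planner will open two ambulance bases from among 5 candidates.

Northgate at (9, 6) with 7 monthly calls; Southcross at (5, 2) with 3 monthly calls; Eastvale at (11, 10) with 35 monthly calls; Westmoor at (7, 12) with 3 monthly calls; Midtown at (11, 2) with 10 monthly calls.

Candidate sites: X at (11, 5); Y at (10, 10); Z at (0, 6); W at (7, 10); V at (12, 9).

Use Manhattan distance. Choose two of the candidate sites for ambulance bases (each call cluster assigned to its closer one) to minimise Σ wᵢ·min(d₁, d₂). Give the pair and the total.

{X, Y}, total 128

Evaluate every pair (each demand assigned to the nearer of the two):
  {X, Y}: total = 128
  {X, V}: total = 172
  {Y, W}: total = 196
  {Y, Z}: total = 202
  {Y, V}: total = 204
  {X, W}: total = 224
  {W, V}: total = 228
  {Z, V}: total = 243
  {X, Z}: total = 286
  {Z, W}: total = 335
Best pair: {X, Y} with total 128.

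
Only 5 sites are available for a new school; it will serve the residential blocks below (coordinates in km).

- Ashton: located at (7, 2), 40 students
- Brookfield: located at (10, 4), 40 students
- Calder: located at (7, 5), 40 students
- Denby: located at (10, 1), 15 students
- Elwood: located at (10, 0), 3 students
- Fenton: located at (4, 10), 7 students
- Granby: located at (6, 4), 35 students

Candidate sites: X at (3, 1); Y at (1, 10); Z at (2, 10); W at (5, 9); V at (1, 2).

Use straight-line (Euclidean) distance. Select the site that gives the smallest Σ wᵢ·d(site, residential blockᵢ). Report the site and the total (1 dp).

X, total 1033.9 km

Total weighted distance at each candidate:
  X (3, 1): total = 1033.9
  Y (1, 10): total = 1670.7
  Z (2, 10): total = 1545.6
  W (5, 9): total = 1113.7
  V (1, 2): total = 1288.9
Minimum is at X with total 1033.9 km.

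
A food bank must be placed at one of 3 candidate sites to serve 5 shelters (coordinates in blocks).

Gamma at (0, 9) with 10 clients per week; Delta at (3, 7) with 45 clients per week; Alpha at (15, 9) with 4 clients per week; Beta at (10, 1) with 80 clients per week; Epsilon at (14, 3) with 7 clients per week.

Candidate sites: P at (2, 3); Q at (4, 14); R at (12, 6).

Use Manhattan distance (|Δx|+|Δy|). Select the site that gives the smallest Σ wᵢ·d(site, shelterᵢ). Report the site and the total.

Total weighted distance at each candidate:
  P (2, 3): total = 1265
  Q (4, 14): total = 2181
  R (12, 6): total = 1219
Minimum is at R with total 1219 blocks.

R, total 1219 blocks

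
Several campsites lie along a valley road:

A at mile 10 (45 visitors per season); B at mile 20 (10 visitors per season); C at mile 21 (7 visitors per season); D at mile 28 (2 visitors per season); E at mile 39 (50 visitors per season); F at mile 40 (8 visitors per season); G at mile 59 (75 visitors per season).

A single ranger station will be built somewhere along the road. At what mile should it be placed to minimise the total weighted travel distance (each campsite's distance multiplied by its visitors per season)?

x = 39

For a sum of weighted absolute distances on a line, the optimum is the weighted median (not the mean). Total weight W = 197; half-weight = 98.5.
Sort by position and accumulate weight:
  mile 10 (A, w=45) → cum 45
  mile 20 (B, w=10) → cum 55
  mile 21 (C, w=7) → cum 62
  mile 28 (D, w=2) → cum 64
  mile 39 (E, w=50) → cum 114  ≥ 98.5 → median here
  mile 40 (F, w=8) → cum 122
  mile 59 (G, w=75) → cum 197
Optimal location: mile 39.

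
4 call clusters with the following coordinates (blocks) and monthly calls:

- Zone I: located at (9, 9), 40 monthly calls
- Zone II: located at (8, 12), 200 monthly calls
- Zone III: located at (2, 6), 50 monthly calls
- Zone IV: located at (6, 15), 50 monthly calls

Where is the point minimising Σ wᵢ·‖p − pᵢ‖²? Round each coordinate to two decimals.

The minimiser of Σwᵢ‖p−pᵢ‖² is the weighted centroid p* = (Σwᵢpᵢ)/(Σwᵢ).
Σwᵢ = 340.
Σwᵢxᵢ = 40·9 + 200·8 + 50·2 + 50·6 = 2360.
Σwᵢyᵢ = 40·9 + 200·12 + 50·6 + 50·15 = 3810.
x* = 2360/340 = 6.94, y* = 3810/340 = 11.21.

(6.94, 11.21)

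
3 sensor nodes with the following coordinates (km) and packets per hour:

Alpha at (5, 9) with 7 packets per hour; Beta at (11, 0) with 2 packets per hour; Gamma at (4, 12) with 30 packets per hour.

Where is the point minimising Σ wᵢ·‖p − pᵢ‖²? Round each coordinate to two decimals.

The minimiser of Σwᵢ‖p−pᵢ‖² is the weighted centroid p* = (Σwᵢpᵢ)/(Σwᵢ).
Σwᵢ = 39.
Σwᵢxᵢ = 7·5 + 2·11 + 30·4 = 177.
Σwᵢyᵢ = 7·9 + 2·0 + 30·12 = 423.
x* = 177/39 = 4.54, y* = 423/39 = 10.85.

(4.54, 10.85)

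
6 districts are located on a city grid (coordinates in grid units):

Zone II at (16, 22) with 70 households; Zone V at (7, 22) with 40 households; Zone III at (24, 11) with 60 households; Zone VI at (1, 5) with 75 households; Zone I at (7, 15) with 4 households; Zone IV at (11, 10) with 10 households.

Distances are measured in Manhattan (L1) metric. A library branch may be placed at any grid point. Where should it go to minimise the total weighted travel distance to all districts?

Manhattan distance separates: Σwᵢ(|x−xᵢ|+|y−yᵢ|) = Σwᵢ|x−xᵢ| + Σwᵢ|y−yᵢ|, so x and y are optimised independently as 1-D weighted medians.
Total weight W = 259; half = 129.5.
x-coordinate, sorted with cumulative weight:
  x=1 (Zone VI, w=75) cum 75
  x=7 (Zone V, w=40) cum 115
  x=7 (Zone I, w=4) cum 119
  x=11 (Zone IV, w=10) cum 129
  x=16 (Zone II, w=70) cum 199  ← median
  x=24 (Zone III, w=60) cum 259
⇒ x* = 16
y-coordinate, sorted with cumulative weight:
  y=5 (Zone VI, w=75) cum 75
  y=10 (Zone IV, w=10) cum 85
  y=11 (Zone III, w=60) cum 145  ← median
  y=15 (Zone I, w=4) cum 149
  y=22 (Zone II, w=70) cum 219
  y=22 (Zone V, w=40) cum 259
⇒ y* = 11

(16, 11)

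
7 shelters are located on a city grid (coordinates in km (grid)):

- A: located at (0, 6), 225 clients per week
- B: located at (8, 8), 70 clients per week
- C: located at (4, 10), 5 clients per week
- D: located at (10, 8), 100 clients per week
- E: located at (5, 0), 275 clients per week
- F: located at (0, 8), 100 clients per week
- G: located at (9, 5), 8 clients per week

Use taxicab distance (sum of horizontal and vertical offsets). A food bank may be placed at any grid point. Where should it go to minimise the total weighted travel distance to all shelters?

(5, 6)

Manhattan distance separates: Σwᵢ(|x−xᵢ|+|y−yᵢ|) = Σwᵢ|x−xᵢ| + Σwᵢ|y−yᵢ|, so x and y are optimised independently as 1-D weighted medians.
Total weight W = 783; half = 391.5.
x-coordinate, sorted with cumulative weight:
  x=0 (A, w=225) cum 225
  x=0 (F, w=100) cum 325
  x=4 (C, w=5) cum 330
  x=5 (E, w=275) cum 605  ← median
  x=8 (B, w=70) cum 675
  x=9 (G, w=8) cum 683
  x=10 (D, w=100) cum 783
⇒ x* = 5
y-coordinate, sorted with cumulative weight:
  y=0 (E, w=275) cum 275
  y=5 (G, w=8) cum 283
  y=6 (A, w=225) cum 508  ← median
  y=8 (B, w=70) cum 578
  y=8 (D, w=100) cum 678
  y=8 (F, w=100) cum 778
  y=10 (C, w=5) cum 783
⇒ y* = 6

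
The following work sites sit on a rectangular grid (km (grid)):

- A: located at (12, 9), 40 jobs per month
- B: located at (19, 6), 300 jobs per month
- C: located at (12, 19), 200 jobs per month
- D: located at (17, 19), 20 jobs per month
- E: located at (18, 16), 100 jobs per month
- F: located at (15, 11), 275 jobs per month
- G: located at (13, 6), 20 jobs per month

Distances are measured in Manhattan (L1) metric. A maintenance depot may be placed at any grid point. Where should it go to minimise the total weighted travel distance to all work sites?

(15, 11)

Manhattan distance separates: Σwᵢ(|x−xᵢ|+|y−yᵢ|) = Σwᵢ|x−xᵢ| + Σwᵢ|y−yᵢ|, so x and y are optimised independently as 1-D weighted medians.
Total weight W = 955; half = 477.5.
x-coordinate, sorted with cumulative weight:
  x=12 (A, w=40) cum 40
  x=12 (C, w=200) cum 240
  x=13 (G, w=20) cum 260
  x=15 (F, w=275) cum 535  ← median
  x=17 (D, w=20) cum 555
  x=18 (E, w=100) cum 655
  x=19 (B, w=300) cum 955
⇒ x* = 15
y-coordinate, sorted with cumulative weight:
  y=6 (B, w=300) cum 300
  y=6 (G, w=20) cum 320
  y=9 (A, w=40) cum 360
  y=11 (F, w=275) cum 635  ← median
  y=16 (E, w=100) cum 735
  y=19 (C, w=200) cum 935
  y=19 (D, w=20) cum 955
⇒ y* = 11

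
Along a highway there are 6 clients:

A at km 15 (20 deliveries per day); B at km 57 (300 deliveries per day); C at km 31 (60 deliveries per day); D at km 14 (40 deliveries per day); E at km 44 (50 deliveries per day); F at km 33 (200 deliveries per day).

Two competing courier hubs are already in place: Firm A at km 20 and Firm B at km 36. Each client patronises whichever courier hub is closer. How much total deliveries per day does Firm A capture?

60

The indifferent point is the midpoint (20+36)/2 = 28; clients left of it (closer to Firm A at 20) go to Firm A, those right go to Firm B.
  D at 14 (w=40) → Firm A
  A at 15 (w=20) → Firm A
  C at 31 (w=60) → Firm B
  F at 33 (w=200) → Firm B
  E at 44 (w=50) → Firm B
  B at 57 (w=300) → Firm B
Firm A captures 60; Firm B captures 610.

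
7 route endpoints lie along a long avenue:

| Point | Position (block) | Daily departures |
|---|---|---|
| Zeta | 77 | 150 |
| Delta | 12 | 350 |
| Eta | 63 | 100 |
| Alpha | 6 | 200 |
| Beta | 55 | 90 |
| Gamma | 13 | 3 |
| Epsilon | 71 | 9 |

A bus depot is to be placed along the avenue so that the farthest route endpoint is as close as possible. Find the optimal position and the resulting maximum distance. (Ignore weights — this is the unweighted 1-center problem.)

The 1-center on a line is the midpoint of the two extreme points: leftmost at 6, rightmost at 77.
Optimal location = (6 + 77)/2 = 41.5; maximum distance = (77 − 6)/2 = 35.5.

location 41.5, max distance 35.5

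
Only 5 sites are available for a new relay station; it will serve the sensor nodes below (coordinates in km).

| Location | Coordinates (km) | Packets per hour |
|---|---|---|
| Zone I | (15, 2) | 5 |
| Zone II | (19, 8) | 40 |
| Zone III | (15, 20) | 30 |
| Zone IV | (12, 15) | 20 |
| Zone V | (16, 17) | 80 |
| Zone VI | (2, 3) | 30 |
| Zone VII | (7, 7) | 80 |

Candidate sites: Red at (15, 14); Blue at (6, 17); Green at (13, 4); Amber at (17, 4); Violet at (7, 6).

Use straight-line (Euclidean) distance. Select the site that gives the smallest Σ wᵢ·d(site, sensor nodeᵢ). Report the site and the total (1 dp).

Total weighted distance at each candidate:
  Red (15, 14): total = 2206.0
  Blue (6, 17): total = 3171.8
  Green (13, 4): total = 2942.6
  Amber (17, 4): total = 3247.7
  Violet (7, 6): total = 2612.9
Minimum is at Red with total 2206.0 km.

Red, total 2206.0 km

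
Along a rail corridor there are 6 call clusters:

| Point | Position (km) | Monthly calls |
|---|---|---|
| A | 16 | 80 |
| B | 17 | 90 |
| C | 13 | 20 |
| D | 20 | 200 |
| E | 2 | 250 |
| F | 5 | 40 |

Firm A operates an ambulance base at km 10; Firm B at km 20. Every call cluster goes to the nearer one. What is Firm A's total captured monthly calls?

310

The indifferent point is the midpoint (10+20)/2 = 15; call clusters left of it (closer to Firm A at 10) go to Firm A, those right go to Firm B.
  E at 2 (w=250) → Firm A
  F at 5 (w=40) → Firm A
  C at 13 (w=20) → Firm A
  A at 16 (w=80) → Firm B
  B at 17 (w=90) → Firm B
  D at 20 (w=200) → Firm B
Firm A captures 310; Firm B captures 370.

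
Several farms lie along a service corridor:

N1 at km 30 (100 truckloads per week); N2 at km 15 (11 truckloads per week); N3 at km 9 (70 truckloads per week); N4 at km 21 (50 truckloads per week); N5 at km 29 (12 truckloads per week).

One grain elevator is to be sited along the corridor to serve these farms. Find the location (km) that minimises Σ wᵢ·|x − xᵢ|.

For a sum of weighted absolute distances on a line, the optimum is the weighted median (not the mean). Total weight W = 243; half-weight = 121.5.
Sort by position and accumulate weight:
  km 9 (N3, w=70) → cum 70
  km 15 (N2, w=11) → cum 81
  km 21 (N4, w=50) → cum 131  ≥ 121.5 → median here
  km 29 (N5, w=12) → cum 143
  km 30 (N1, w=100) → cum 243
Optimal location: km 21.

x = 21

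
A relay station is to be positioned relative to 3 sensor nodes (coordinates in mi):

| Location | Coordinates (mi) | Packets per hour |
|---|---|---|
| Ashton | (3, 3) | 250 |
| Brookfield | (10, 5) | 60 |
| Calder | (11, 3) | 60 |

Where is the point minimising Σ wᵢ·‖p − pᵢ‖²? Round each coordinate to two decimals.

(5.43, 3.32)

The minimiser of Σwᵢ‖p−pᵢ‖² is the weighted centroid p* = (Σwᵢpᵢ)/(Σwᵢ).
Σwᵢ = 370.
Σwᵢxᵢ = 250·3 + 60·10 + 60·11 = 2010.
Σwᵢyᵢ = 250·3 + 60·5 + 60·3 = 1230.
x* = 2010/370 = 5.43, y* = 1230/370 = 3.32.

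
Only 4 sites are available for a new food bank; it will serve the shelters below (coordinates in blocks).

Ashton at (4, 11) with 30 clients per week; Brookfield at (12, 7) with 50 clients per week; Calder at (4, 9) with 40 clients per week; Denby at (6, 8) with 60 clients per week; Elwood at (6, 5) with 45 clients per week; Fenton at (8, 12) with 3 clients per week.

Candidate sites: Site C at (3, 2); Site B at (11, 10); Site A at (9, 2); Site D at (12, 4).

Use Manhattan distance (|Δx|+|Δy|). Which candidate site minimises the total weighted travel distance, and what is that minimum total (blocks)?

Site B, total 1645 blocks

Total weighted distance at each candidate:
  Site C (3, 2): total = 2175
  Site B (11, 10): total = 1645
  Site A (9, 2): total = 2143
  Site D (12, 4): total = 2071
Minimum is at Site B with total 1645 blocks.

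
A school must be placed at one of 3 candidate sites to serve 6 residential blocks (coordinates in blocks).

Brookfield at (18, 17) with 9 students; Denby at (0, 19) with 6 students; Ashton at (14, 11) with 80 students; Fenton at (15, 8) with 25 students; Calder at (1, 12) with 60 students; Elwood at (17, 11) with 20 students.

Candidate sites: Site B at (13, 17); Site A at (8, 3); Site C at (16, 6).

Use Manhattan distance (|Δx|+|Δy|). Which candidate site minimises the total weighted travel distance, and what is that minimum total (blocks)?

Site B, total 2190 blocks

Total weighted distance at each candidate:
  Site B (13, 17): total = 2190
  Site A (8, 3): total = 3080
  Site C (16, 6): total = 2306
Minimum is at Site B with total 2190 blocks.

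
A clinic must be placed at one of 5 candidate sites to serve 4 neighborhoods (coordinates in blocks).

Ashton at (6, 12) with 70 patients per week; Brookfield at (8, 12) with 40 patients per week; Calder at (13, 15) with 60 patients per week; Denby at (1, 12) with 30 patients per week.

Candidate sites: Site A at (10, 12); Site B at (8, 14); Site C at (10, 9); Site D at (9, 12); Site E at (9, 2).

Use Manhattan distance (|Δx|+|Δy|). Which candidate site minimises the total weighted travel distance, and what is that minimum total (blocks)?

Site D, total 910 blocks

Total weighted distance at each candidate:
  Site A (10, 12): total = 990
  Site B (8, 14): total = 990
  Site C (10, 9): total = 1590
  Site D (9, 12): total = 910
  Site E (9, 2): total = 2910
Minimum is at Site D with total 910 blocks.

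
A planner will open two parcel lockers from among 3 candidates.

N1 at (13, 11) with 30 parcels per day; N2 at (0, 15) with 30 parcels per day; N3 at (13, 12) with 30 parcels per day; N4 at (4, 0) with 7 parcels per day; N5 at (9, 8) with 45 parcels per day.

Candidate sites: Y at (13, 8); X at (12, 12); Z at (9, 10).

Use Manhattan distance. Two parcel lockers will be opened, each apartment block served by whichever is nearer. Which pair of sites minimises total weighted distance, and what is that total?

{X, Z}, total 705

Evaluate every pair (each demand assigned to the nearer of the two):
  {X, Z}: total = 705
  {Y, Z}: total = 825
  {Y, X}: total = 839
Best pair: {X, Z} with total 705.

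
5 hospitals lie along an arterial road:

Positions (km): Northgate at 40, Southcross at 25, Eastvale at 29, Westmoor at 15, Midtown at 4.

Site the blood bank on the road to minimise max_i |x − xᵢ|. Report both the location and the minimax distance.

The 1-center on a line is the midpoint of the two extreme points: leftmost at 4, rightmost at 40.
Optimal location = (4 + 40)/2 = 22; maximum distance = (40 − 4)/2 = 18.

location 22, max distance 18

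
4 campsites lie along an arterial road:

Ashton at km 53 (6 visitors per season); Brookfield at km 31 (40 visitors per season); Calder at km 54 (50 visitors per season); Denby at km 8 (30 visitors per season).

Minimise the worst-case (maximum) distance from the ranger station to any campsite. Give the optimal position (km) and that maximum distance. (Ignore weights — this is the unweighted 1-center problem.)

location 31, max distance 23

The 1-center on a line is the midpoint of the two extreme points: leftmost at 8, rightmost at 54.
Optimal location = (8 + 54)/2 = 31; maximum distance = (54 − 8)/2 = 23.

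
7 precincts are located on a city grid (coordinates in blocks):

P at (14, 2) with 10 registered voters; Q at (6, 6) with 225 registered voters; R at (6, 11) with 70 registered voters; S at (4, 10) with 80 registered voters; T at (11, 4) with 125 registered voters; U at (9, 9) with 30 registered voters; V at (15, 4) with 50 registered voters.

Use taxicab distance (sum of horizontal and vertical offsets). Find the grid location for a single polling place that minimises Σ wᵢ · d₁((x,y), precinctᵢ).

(6, 6)

Manhattan distance separates: Σwᵢ(|x−xᵢ|+|y−yᵢ|) = Σwᵢ|x−xᵢ| + Σwᵢ|y−yᵢ|, so x and y are optimised independently as 1-D weighted medians.
Total weight W = 590; half = 295.
x-coordinate, sorted with cumulative weight:
  x=4 (S, w=80) cum 80
  x=6 (Q, w=225) cum 305  ← median
  x=6 (R, w=70) cum 375
  x=9 (U, w=30) cum 405
  x=11 (T, w=125) cum 530
  x=14 (P, w=10) cum 540
  x=15 (V, w=50) cum 590
⇒ x* = 6
y-coordinate, sorted with cumulative weight:
  y=2 (P, w=10) cum 10
  y=4 (T, w=125) cum 135
  y=4 (V, w=50) cum 185
  y=6 (Q, w=225) cum 410  ← median
  y=9 (U, w=30) cum 440
  y=10 (S, w=80) cum 520
  y=11 (R, w=70) cum 590
⇒ y* = 6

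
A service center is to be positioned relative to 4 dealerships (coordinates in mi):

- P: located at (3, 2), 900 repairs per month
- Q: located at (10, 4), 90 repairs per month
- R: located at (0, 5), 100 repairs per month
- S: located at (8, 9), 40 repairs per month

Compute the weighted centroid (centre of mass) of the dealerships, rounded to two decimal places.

The minimiser of Σwᵢ‖p−pᵢ‖² is the weighted centroid p* = (Σwᵢpᵢ)/(Σwᵢ).
Σwᵢ = 1130.
Σwᵢxᵢ = 900·3 + 90·10 + 100·0 + 40·8 = 3920.
Σwᵢyᵢ = 900·2 + 90·4 + 100·5 + 40·9 = 3020.
x* = 3920/1130 = 3.47, y* = 3020/1130 = 2.67.

(3.47, 2.67)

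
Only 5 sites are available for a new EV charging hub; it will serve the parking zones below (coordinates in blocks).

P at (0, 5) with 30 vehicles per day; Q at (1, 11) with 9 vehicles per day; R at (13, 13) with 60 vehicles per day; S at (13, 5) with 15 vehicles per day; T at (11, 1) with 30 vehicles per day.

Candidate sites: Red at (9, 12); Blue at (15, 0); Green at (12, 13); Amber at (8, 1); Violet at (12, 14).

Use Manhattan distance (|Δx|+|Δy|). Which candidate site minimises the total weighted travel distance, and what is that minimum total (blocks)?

Green, total 1302 blocks

Total weighted distance at each candidate:
  Red (9, 12): total = 1416
  Blue (15, 0): total = 1980
  Green (12, 13): total = 1302
  Amber (8, 1): total = 1758
  Violet (12, 14): total = 1446
Minimum is at Green with total 1302 blocks.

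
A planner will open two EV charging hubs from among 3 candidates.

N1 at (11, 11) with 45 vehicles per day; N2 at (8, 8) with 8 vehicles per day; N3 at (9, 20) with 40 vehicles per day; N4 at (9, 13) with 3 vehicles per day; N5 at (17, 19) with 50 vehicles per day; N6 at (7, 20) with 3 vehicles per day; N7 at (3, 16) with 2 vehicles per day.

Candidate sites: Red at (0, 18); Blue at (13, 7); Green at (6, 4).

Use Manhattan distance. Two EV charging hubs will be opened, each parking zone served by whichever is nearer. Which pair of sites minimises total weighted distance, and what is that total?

Evaluate every pair (each demand assigned to the nearer of the two):
  {Red, Blue}: total = 1625
  {Blue, Green}: total = 1909
  {Red, Green}: total = 2001
Best pair: {Red, Blue} with total 1625.

{Red, Blue}, total 1625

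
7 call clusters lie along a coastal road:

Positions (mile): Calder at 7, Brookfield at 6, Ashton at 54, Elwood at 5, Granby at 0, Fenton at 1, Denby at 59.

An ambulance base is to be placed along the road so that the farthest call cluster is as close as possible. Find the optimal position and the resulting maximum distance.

location 29.5, max distance 29.5

The 1-center on a line is the midpoint of the two extreme points: leftmost at 0, rightmost at 59.
Optimal location = (0 + 59)/2 = 29.5; maximum distance = (59 − 0)/2 = 29.5.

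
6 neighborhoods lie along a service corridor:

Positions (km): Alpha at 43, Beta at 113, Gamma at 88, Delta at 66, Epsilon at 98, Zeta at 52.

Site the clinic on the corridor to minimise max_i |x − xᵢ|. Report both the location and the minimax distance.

location 78, max distance 35

The 1-center on a line is the midpoint of the two extreme points: leftmost at 43, rightmost at 113.
Optimal location = (43 + 113)/2 = 78; maximum distance = (113 − 43)/2 = 35.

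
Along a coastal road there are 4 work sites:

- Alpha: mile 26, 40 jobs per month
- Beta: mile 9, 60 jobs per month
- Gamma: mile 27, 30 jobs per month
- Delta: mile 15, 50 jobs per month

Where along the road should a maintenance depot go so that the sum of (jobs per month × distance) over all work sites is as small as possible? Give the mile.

For a sum of weighted absolute distances on a line, the optimum is the weighted median (not the mean). Total weight W = 180; half-weight = 90.
Sort by position and accumulate weight:
  mile 9 (Beta, w=60) → cum 60
  mile 15 (Delta, w=50) → cum 110  ≥ 90 → median here
  mile 26 (Alpha, w=40) → cum 150
  mile 27 (Gamma, w=30) → cum 180
Optimal location: mile 15.

x = 15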